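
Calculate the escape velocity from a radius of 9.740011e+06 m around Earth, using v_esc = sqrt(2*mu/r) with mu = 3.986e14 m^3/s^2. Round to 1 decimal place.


Step 1: 2*mu/r = 2 * 3.986e14 / 9.740011e+06 = 81847956.8452
Step 2: v_esc = sqrt(81847956.8452) = 9047.0 m/s

9047.0


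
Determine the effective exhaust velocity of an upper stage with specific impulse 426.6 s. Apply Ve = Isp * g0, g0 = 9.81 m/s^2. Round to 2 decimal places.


Step 1: Ve = Isp * g0 = 426.6 * 9.81
Step 2: Ve = 4184.95 m/s

4184.95


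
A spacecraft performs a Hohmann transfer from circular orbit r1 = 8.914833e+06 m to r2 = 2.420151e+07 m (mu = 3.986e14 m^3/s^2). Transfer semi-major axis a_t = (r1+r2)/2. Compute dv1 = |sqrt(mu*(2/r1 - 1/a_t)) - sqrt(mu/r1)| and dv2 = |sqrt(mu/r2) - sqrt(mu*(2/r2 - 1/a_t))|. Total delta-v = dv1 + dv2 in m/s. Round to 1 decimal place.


Step 1: Transfer semi-major axis a_t = (8.914833e+06 + 2.420151e+07) / 2 = 1.655817e+07 m
Step 2: v1 (circular at r1) = sqrt(mu/r1) = 6686.7 m/s
Step 3: v_t1 = sqrt(mu*(2/r1 - 1/a_t)) = 8084.01 m/s
Step 4: dv1 = |8084.01 - 6686.7| = 1397.31 m/s
Step 5: v2 (circular at r2) = 4058.33 m/s, v_t2 = 2977.82 m/s
Step 6: dv2 = |4058.33 - 2977.82| = 1080.51 m/s
Step 7: Total delta-v = 1397.31 + 1080.51 = 2477.8 m/s

2477.8


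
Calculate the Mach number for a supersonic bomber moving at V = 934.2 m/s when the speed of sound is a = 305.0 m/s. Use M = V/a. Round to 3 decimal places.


Step 1: M = V / a = 934.2 / 305.0
Step 2: M = 3.063

3.063


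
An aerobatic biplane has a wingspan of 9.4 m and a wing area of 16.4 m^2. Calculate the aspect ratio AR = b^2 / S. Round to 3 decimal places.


Step 1: b^2 = 9.4^2 = 88.36
Step 2: AR = 88.36 / 16.4 = 5.388

5.388


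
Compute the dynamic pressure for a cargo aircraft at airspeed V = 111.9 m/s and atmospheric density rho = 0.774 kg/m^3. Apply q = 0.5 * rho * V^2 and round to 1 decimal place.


Step 1: V^2 = 111.9^2 = 12521.61
Step 2: q = 0.5 * 0.774 * 12521.61
Step 3: q = 4845.9 Pa

4845.9


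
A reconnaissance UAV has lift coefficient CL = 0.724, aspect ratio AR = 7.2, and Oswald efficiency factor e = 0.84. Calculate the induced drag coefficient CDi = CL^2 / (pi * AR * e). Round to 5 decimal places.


Step 1: CL^2 = 0.724^2 = 0.524176
Step 2: pi * AR * e = 3.14159 * 7.2 * 0.84 = 19.000352
Step 3: CDi = 0.524176 / 19.000352 = 0.02759

0.02759


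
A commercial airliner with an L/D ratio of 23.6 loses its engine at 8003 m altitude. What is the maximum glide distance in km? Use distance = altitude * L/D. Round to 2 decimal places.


Step 1: Glide distance = altitude * L/D = 8003 * 23.6 = 188870.8 m
Step 2: Convert to km: 188870.8 / 1000 = 188.87 km

188.87


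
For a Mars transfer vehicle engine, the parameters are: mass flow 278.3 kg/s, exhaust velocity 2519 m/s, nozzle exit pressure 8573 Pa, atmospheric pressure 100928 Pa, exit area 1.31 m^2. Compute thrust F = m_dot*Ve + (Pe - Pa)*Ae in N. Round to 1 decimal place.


Step 1: Momentum thrust = m_dot * Ve = 278.3 * 2519 = 701037.7 N
Step 2: Pressure thrust = (Pe - Pa) * Ae = (8573 - 100928) * 1.31 = -120985.05 N
Step 3: Total thrust F = 701037.7 + -120985.05 = 580052.7 N

580052.7


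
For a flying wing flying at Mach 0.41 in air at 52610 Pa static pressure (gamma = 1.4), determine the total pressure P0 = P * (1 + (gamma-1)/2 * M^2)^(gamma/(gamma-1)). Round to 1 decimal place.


Step 1: (gamma-1)/2 * M^2 = 0.2 * 0.1681 = 0.03362
Step 2: 1 + 0.03362 = 1.03362
Step 3: Exponent gamma/(gamma-1) = 3.5
Step 4: P0 = 52610 * 1.03362^3.5 = 59065.2 Pa

59065.2


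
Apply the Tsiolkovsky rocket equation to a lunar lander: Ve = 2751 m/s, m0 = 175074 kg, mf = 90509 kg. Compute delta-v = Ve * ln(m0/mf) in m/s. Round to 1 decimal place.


Step 1: Mass ratio m0/mf = 175074 / 90509 = 1.934327
Step 2: ln(1.934327) = 0.659759
Step 3: delta-v = 2751 * 0.659759 = 1815.0 m/s

1815.0


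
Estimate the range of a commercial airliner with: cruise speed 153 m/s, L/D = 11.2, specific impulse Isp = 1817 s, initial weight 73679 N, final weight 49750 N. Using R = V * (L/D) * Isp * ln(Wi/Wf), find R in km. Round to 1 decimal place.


Step 1: Coefficient = V * (L/D) * Isp = 153 * 11.2 * 1817 = 3113611.2 m
Step 2: Wi/Wf = 73679 / 49750 = 1.480985
Step 3: ln(1.480985) = 0.392707
Step 4: R = 3113611.2 * 0.392707 = 1222738.0 m = 1222.7 km

1222.7


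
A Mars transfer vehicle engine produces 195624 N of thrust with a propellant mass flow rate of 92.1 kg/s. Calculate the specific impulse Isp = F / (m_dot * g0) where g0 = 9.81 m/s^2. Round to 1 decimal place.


Step 1: m_dot * g0 = 92.1 * 9.81 = 903.5
Step 2: Isp = 195624 / 903.5 = 216.5 s

216.5


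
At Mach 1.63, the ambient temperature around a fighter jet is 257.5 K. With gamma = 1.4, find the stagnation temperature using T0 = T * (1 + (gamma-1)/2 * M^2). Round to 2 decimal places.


Step 1: (gamma-1)/2 = 0.2
Step 2: M^2 = 2.6569
Step 3: 1 + 0.2 * 2.6569 = 1.53138
Step 4: T0 = 257.5 * 1.53138 = 394.33 K

394.33


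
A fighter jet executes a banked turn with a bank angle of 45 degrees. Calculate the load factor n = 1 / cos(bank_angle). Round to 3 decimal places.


Step 1: Convert 45 degrees to radians = 0.785398
Step 2: cos(45 deg) = 0.707107
Step 3: n = 1 / 0.707107 = 1.414

1.414


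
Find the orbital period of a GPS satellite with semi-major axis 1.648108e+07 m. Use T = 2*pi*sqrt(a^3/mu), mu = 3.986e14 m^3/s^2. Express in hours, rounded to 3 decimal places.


Step 1: a^3 / mu = 4.476690e+21 / 3.986e14 = 1.123103e+07
Step 2: sqrt(1.123103e+07) = 3351.2734 s
Step 3: T = 2*pi * 3351.2734 = 21056.67 s
Step 4: T in hours = 21056.67 / 3600 = 5.849 hours

5.849


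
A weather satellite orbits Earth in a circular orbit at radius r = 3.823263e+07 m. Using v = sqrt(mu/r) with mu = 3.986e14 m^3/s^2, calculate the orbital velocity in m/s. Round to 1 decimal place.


Step 1: mu / r = 3.986e14 / 3.823263e+07 = 10425649.5041
Step 2: v = sqrt(10425649.5041) = 3228.9 m/s

3228.9


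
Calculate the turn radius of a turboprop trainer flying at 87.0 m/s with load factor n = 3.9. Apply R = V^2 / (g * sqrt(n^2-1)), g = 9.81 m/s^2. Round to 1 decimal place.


Step 1: V^2 = 87.0^2 = 7569.0
Step 2: n^2 - 1 = 3.9^2 - 1 = 14.21
Step 3: sqrt(14.21) = 3.769615
Step 4: R = 7569.0 / (9.81 * 3.769615) = 204.7 m

204.7


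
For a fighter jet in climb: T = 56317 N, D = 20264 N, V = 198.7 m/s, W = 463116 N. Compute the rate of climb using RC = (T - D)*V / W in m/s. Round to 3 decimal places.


Step 1: Excess thrust = T - D = 56317 - 20264 = 36053 N
Step 2: Excess power = 36053 * 198.7 = 7163731.1 W
Step 3: RC = 7163731.1 / 463116 = 15.469 m/s

15.469


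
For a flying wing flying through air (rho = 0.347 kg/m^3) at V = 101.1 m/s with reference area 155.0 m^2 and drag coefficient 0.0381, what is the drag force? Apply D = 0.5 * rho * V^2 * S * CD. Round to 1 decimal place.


Step 1: Dynamic pressure q = 0.5 * 0.347 * 101.1^2 = 1773.3799 Pa
Step 2: Drag D = q * S * CD = 1773.3799 * 155.0 * 0.0381
Step 3: D = 10472.7 N

10472.7


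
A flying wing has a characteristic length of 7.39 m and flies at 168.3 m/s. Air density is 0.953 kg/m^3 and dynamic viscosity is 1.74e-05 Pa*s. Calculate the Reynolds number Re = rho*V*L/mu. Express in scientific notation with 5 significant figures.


Step 1: Numerator = rho * V * L = 0.953 * 168.3 * 7.39 = 1185.281361
Step 2: Re = 1185.281361 / 1.74e-05
Step 3: Re = 6.8120e+07

6.8120e+07


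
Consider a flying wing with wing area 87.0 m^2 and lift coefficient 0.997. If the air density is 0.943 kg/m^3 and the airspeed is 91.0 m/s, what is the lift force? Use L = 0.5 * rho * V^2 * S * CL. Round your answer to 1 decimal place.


Step 1: Calculate dynamic pressure q = 0.5 * 0.943 * 91.0^2 = 0.5 * 0.943 * 8281.0 = 3904.4915 Pa
Step 2: Multiply by wing area and lift coefficient: L = 3904.4915 * 87.0 * 0.997
Step 3: L = 339690.7605 * 0.997 = 338671.7 N

338671.7


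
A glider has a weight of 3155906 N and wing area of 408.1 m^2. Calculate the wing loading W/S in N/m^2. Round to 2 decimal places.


Step 1: Wing loading = W / S = 3155906 / 408.1
Step 2: Wing loading = 7733.17 N/m^2

7733.17


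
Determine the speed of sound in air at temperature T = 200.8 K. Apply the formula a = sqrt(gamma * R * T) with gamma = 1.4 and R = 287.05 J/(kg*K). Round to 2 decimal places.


Step 1: gamma * R * T = 1.4 * 287.05 * 200.8 = 80695.496
Step 2: a = sqrt(80695.496) = 284.07 m/s

284.07


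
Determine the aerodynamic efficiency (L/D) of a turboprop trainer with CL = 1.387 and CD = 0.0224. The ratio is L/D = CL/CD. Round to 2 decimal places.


Step 1: L/D = CL / CD = 1.387 / 0.0224
Step 2: L/D = 61.92

61.92


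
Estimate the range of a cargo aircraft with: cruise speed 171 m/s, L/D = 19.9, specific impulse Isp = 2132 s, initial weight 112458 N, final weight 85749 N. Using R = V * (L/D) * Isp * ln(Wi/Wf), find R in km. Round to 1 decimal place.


Step 1: Coefficient = V * (L/D) * Isp = 171 * 19.9 * 2132 = 7254982.8 m
Step 2: Wi/Wf = 112458 / 85749 = 1.311479
Step 3: ln(1.311479) = 0.271155
Step 4: R = 7254982.8 * 0.271155 = 1967227.7 m = 1967.2 km

1967.2


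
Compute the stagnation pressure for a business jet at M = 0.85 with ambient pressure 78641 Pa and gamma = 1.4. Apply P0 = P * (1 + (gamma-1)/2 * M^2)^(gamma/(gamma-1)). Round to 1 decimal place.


Step 1: (gamma-1)/2 * M^2 = 0.2 * 0.7225 = 0.1445
Step 2: 1 + 0.1445 = 1.1445
Step 3: Exponent gamma/(gamma-1) = 3.5
Step 4: P0 = 78641 * 1.1445^3.5 = 126125.9 Pa

126125.9


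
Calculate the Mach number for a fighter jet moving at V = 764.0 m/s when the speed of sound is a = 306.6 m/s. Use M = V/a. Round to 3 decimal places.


Step 1: M = V / a = 764.0 / 306.6
Step 2: M = 2.492

2.492


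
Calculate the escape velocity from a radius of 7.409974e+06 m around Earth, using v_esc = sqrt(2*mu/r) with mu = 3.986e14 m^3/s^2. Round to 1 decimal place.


Step 1: 2*mu/r = 2 * 3.986e14 / 7.409974e+06 = 107584722.9693
Step 2: v_esc = sqrt(107584722.9693) = 10372.3 m/s

10372.3


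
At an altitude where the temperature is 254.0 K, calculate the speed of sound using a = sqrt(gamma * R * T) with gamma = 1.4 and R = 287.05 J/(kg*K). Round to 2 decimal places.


Step 1: gamma * R * T = 1.4 * 287.05 * 254.0 = 102074.98
Step 2: a = sqrt(102074.98) = 319.49 m/s

319.49


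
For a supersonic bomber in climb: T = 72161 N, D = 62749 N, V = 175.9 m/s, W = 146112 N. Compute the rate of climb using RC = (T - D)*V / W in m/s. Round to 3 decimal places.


Step 1: Excess thrust = T - D = 72161 - 62749 = 9412 N
Step 2: Excess power = 9412 * 175.9 = 1655570.8 W
Step 3: RC = 1655570.8 / 146112 = 11.331 m/s

11.331


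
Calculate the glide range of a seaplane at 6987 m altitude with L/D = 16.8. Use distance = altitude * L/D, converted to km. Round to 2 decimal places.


Step 1: Glide distance = altitude * L/D = 6987 * 16.8 = 117381.6 m
Step 2: Convert to km: 117381.6 / 1000 = 117.38 km

117.38


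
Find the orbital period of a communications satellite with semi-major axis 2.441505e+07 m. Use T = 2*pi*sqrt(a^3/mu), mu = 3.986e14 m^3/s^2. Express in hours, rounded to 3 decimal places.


Step 1: a^3 / mu = 1.455368e+22 / 3.986e14 = 3.651199e+07
Step 2: sqrt(3.651199e+07) = 6042.5156 s
Step 3: T = 2*pi * 6042.5156 = 37966.25 s
Step 4: T in hours = 37966.25 / 3600 = 10.546 hours

10.546


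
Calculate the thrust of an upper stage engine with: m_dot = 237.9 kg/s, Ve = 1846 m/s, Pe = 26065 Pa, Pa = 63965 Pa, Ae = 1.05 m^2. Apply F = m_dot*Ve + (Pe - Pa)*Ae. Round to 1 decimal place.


Step 1: Momentum thrust = m_dot * Ve = 237.9 * 1846 = 439163.4 N
Step 2: Pressure thrust = (Pe - Pa) * Ae = (26065 - 63965) * 1.05 = -39795.00 N
Step 3: Total thrust F = 439163.4 + -39795.00 = 399368.4 N

399368.4


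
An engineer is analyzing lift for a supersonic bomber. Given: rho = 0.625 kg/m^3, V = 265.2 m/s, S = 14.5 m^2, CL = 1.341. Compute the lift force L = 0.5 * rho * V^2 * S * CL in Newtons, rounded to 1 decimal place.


Step 1: Calculate dynamic pressure q = 0.5 * 0.625 * 265.2^2 = 0.5 * 0.625 * 70331.04 = 21978.45 Pa
Step 2: Multiply by wing area and lift coefficient: L = 21978.45 * 14.5 * 1.341
Step 3: L = 318687.525 * 1.341 = 427360.0 N

427360.0


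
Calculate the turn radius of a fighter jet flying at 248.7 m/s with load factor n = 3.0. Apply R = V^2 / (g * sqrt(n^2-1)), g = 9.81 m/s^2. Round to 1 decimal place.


Step 1: V^2 = 248.7^2 = 61851.69
Step 2: n^2 - 1 = 3.0^2 - 1 = 8.0
Step 3: sqrt(8.0) = 2.828427
Step 4: R = 61851.69 / (9.81 * 2.828427) = 2229.1 m

2229.1


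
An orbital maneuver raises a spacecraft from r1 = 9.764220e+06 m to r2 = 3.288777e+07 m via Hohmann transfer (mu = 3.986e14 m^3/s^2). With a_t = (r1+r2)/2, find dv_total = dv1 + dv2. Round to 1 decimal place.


Step 1: Transfer semi-major axis a_t = (9.764220e+06 + 3.288777e+07) / 2 = 2.132600e+07 m
Step 2: v1 (circular at r1) = sqrt(mu/r1) = 6389.25 m/s
Step 3: v_t1 = sqrt(mu*(2/r1 - 1/a_t)) = 7934.37 m/s
Step 4: dv1 = |7934.37 - 6389.25| = 1545.12 m/s
Step 5: v2 (circular at r2) = 3481.38 m/s, v_t2 = 2355.68 m/s
Step 6: dv2 = |3481.38 - 2355.68| = 1125.7 m/s
Step 7: Total delta-v = 1545.12 + 1125.7 = 2670.8 m/s

2670.8


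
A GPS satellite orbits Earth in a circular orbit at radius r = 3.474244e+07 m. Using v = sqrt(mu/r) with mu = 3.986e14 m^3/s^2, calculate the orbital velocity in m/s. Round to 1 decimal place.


Step 1: mu / r = 3.986e14 / 3.474244e+07 = 11472999.5936
Step 2: v = sqrt(11472999.5936) = 3387.2 m/s

3387.2


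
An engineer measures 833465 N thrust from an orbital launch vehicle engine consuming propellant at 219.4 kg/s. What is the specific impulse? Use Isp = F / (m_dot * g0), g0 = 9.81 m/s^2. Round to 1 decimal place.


Step 1: m_dot * g0 = 219.4 * 9.81 = 2152.31
Step 2: Isp = 833465 / 2152.31 = 387.2 s

387.2


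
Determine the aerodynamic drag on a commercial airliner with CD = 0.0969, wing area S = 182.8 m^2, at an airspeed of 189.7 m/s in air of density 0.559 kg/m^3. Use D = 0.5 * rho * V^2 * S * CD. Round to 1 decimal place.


Step 1: Dynamic pressure q = 0.5 * 0.559 * 189.7^2 = 10058.1122 Pa
Step 2: Drag D = q * S * CD = 10058.1122 * 182.8 * 0.0969
Step 3: D = 178162.6 N

178162.6


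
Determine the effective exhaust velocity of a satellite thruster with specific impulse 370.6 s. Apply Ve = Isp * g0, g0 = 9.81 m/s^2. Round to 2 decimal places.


Step 1: Ve = Isp * g0 = 370.6 * 9.81
Step 2: Ve = 3635.59 m/s

3635.59


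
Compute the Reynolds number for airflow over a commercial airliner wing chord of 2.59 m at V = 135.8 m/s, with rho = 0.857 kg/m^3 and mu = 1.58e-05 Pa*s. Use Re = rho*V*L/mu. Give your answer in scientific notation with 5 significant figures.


Step 1: Numerator = rho * V * L = 0.857 * 135.8 * 2.59 = 301.425754
Step 2: Re = 301.425754 / 1.58e-05
Step 3: Re = 1.9078e+07

1.9078e+07


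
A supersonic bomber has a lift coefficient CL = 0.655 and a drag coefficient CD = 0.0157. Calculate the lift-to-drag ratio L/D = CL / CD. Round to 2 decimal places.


Step 1: L/D = CL / CD = 0.655 / 0.0157
Step 2: L/D = 41.72

41.72


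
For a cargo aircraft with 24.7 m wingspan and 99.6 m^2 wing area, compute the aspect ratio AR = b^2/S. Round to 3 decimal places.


Step 1: b^2 = 24.7^2 = 610.09
Step 2: AR = 610.09 / 99.6 = 6.125

6.125


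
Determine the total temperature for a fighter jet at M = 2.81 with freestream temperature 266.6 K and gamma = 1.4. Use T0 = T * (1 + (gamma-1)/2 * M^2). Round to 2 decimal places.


Step 1: (gamma-1)/2 = 0.2
Step 2: M^2 = 7.8961
Step 3: 1 + 0.2 * 7.8961 = 2.57922
Step 4: T0 = 266.6 * 2.57922 = 687.62 K

687.62


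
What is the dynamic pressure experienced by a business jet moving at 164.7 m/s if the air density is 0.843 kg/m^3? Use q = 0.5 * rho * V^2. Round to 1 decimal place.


Step 1: V^2 = 164.7^2 = 27126.09
Step 2: q = 0.5 * 0.843 * 27126.09
Step 3: q = 11433.6 Pa

11433.6


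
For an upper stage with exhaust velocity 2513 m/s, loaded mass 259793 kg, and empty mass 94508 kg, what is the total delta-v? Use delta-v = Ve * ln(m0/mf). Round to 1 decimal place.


Step 1: Mass ratio m0/mf = 259793 / 94508 = 2.7489
Step 2: ln(2.7489) = 1.011201
Step 3: delta-v = 2513 * 1.011201 = 2541.1 m/s

2541.1


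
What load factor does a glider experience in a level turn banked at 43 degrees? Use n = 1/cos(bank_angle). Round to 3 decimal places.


Step 1: Convert 43 degrees to radians = 0.750492
Step 2: cos(43 deg) = 0.731354
Step 3: n = 1 / 0.731354 = 1.367

1.367


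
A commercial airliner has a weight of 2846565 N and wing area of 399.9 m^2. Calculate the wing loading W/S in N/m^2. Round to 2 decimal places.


Step 1: Wing loading = W / S = 2846565 / 399.9
Step 2: Wing loading = 7118.19 N/m^2

7118.19


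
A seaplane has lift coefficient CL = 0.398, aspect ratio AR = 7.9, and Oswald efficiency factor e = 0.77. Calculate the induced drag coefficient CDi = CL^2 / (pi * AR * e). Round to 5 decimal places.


Step 1: CL^2 = 0.398^2 = 0.158404
Step 2: pi * AR * e = 3.14159 * 7.9 * 0.77 = 19.110308
Step 3: CDi = 0.158404 / 19.110308 = 0.00829

0.00829


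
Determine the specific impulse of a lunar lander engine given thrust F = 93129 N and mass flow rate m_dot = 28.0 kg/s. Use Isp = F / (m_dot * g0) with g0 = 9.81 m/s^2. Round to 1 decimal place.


Step 1: m_dot * g0 = 28.0 * 9.81 = 274.68
Step 2: Isp = 93129 / 274.68 = 339.0 s

339.0


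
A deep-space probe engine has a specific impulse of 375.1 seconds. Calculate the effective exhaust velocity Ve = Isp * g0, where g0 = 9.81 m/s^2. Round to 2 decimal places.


Step 1: Ve = Isp * g0 = 375.1 * 9.81
Step 2: Ve = 3679.73 m/s

3679.73


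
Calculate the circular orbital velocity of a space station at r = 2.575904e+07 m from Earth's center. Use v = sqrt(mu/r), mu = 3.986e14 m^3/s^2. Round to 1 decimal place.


Step 1: mu / r = 3.986e14 / 2.575904e+07 = 15474179.162
Step 2: v = sqrt(15474179.162) = 3933.7 m/s

3933.7


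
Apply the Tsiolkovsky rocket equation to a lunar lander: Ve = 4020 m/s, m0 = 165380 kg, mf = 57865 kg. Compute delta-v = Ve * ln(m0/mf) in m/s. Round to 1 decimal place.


Step 1: Mass ratio m0/mf = 165380 / 57865 = 2.858032
Step 2: ln(2.858032) = 1.050133
Step 3: delta-v = 4020 * 1.050133 = 4221.5 m/s

4221.5


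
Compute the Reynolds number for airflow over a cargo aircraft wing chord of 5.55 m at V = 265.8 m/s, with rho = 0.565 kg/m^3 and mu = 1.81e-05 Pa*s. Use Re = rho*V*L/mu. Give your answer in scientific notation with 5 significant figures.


Step 1: Numerator = rho * V * L = 0.565 * 265.8 * 5.55 = 833.48235
Step 2: Re = 833.48235 / 1.81e-05
Step 3: Re = 4.6049e+07

4.6049e+07


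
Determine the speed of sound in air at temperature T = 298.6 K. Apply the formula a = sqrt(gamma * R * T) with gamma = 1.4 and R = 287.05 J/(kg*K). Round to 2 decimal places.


Step 1: gamma * R * T = 1.4 * 287.05 * 298.6 = 119998.382
Step 2: a = sqrt(119998.382) = 346.41 m/s

346.41


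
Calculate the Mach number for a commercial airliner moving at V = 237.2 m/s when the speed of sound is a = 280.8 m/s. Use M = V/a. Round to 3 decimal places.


Step 1: M = V / a = 237.2 / 280.8
Step 2: M = 0.845

0.845


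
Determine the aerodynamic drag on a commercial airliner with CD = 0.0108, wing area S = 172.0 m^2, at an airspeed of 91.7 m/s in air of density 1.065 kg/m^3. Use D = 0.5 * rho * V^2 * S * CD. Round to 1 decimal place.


Step 1: Dynamic pressure q = 0.5 * 1.065 * 91.7^2 = 4477.7339 Pa
Step 2: Drag D = q * S * CD = 4477.7339 * 172.0 * 0.0108
Step 3: D = 8317.8 N

8317.8


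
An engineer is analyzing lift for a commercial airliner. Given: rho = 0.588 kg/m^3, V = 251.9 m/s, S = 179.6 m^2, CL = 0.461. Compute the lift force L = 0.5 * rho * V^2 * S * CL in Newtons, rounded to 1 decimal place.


Step 1: Calculate dynamic pressure q = 0.5 * 0.588 * 251.9^2 = 0.5 * 0.588 * 63453.61 = 18655.3613 Pa
Step 2: Multiply by wing area and lift coefficient: L = 18655.3613 * 179.6 * 0.461
Step 3: L = 3350502.8967 * 0.461 = 1544581.8 N

1544581.8


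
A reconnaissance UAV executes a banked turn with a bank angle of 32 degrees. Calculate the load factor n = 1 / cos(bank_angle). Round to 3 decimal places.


Step 1: Convert 32 degrees to radians = 0.558505
Step 2: cos(32 deg) = 0.848048
Step 3: n = 1 / 0.848048 = 1.179

1.179


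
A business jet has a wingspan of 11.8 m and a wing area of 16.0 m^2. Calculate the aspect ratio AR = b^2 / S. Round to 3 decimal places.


Step 1: b^2 = 11.8^2 = 139.24
Step 2: AR = 139.24 / 16.0 = 8.703

8.703


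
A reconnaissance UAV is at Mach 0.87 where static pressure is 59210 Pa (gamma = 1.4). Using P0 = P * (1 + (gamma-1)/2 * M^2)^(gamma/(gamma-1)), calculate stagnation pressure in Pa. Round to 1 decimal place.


Step 1: (gamma-1)/2 * M^2 = 0.2 * 0.7569 = 0.15138
Step 2: 1 + 0.15138 = 1.15138
Step 3: Exponent gamma/(gamma-1) = 3.5
Step 4: P0 = 59210 * 1.15138^3.5 = 96975.1 Pa

96975.1


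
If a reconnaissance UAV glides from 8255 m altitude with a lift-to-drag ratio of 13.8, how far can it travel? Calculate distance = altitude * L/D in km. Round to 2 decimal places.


Step 1: Glide distance = altitude * L/D = 8255 * 13.8 = 113919.0 m
Step 2: Convert to km: 113919.0 / 1000 = 113.92 km

113.92


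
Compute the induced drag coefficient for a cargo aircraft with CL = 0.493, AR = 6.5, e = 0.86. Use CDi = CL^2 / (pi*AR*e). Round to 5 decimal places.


Step 1: CL^2 = 0.493^2 = 0.243049
Step 2: pi * AR * e = 3.14159 * 6.5 * 0.86 = 17.561503
Step 3: CDi = 0.243049 / 17.561503 = 0.01384

0.01384


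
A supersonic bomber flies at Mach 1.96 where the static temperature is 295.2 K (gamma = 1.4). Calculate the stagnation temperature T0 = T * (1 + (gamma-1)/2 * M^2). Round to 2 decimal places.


Step 1: (gamma-1)/2 = 0.2
Step 2: M^2 = 3.8416
Step 3: 1 + 0.2 * 3.8416 = 1.76832
Step 4: T0 = 295.2 * 1.76832 = 522.01 K

522.01


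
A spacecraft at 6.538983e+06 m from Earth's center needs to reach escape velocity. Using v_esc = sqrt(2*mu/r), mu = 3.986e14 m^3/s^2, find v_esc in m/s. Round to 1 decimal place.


Step 1: 2*mu/r = 2 * 3.986e14 / 6.538983e+06 = 121914982.8039
Step 2: v_esc = sqrt(121914982.8039) = 11041.5 m/s

11041.5


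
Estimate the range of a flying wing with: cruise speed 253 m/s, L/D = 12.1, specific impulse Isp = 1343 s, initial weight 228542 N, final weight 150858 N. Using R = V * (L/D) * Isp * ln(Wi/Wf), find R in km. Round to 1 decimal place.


Step 1: Coefficient = V * (L/D) * Isp = 253 * 12.1 * 1343 = 4111325.9 m
Step 2: Wi/Wf = 228542 / 150858 = 1.514948
Step 3: ln(1.514948) = 0.415381
Step 4: R = 4111325.9 * 0.415381 = 1707766.7 m = 1707.8 km

1707.8


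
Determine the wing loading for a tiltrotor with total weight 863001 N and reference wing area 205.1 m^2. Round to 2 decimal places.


Step 1: Wing loading = W / S = 863001 / 205.1
Step 2: Wing loading = 4207.71 N/m^2

4207.71


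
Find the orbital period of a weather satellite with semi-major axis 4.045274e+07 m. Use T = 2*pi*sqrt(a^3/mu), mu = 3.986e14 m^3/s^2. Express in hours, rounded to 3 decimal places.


Step 1: a^3 / mu = 6.619784e+22 / 3.986e14 = 1.660759e+08
Step 2: sqrt(1.660759e+08) = 12887.0427 s
Step 3: T = 2*pi * 12887.0427 = 80971.68 s
Step 4: T in hours = 80971.68 / 3600 = 22.492 hours

22.492


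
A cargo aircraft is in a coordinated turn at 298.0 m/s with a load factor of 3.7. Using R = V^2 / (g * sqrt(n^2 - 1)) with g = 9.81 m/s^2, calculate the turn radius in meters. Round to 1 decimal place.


Step 1: V^2 = 298.0^2 = 88804.0
Step 2: n^2 - 1 = 3.7^2 - 1 = 12.69
Step 3: sqrt(12.69) = 3.562303
Step 4: R = 88804.0 / (9.81 * 3.562303) = 2541.2 m

2541.2


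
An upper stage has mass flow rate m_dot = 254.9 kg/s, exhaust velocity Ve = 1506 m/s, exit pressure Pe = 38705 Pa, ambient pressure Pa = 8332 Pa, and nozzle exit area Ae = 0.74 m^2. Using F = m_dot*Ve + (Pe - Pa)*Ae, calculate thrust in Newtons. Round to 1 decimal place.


Step 1: Momentum thrust = m_dot * Ve = 254.9 * 1506 = 383879.4 N
Step 2: Pressure thrust = (Pe - Pa) * Ae = (38705 - 8332) * 0.74 = 22476.02 N
Step 3: Total thrust F = 383879.4 + 22476.02 = 406355.4 N

406355.4


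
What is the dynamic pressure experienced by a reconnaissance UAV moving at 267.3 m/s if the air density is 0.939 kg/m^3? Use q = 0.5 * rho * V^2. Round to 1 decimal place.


Step 1: V^2 = 267.3^2 = 71449.29
Step 2: q = 0.5 * 0.939 * 71449.29
Step 3: q = 33545.4 Pa

33545.4


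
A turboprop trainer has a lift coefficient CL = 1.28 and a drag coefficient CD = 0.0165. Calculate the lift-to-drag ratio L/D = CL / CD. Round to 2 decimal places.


Step 1: L/D = CL / CD = 1.28 / 0.0165
Step 2: L/D = 77.58

77.58


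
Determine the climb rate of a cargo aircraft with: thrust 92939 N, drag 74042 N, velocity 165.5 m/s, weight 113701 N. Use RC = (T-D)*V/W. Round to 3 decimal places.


Step 1: Excess thrust = T - D = 92939 - 74042 = 18897 N
Step 2: Excess power = 18897 * 165.5 = 3127453.5 W
Step 3: RC = 3127453.5 / 113701 = 27.506 m/s

27.506


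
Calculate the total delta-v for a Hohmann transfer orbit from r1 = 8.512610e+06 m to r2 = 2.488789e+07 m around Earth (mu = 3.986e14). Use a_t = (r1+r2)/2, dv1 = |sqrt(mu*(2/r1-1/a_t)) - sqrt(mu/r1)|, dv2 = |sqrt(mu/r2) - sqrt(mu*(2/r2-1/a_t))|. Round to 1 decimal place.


Step 1: Transfer semi-major axis a_t = (8.512610e+06 + 2.488789e+07) / 2 = 1.670025e+07 m
Step 2: v1 (circular at r1) = sqrt(mu/r1) = 6842.85 m/s
Step 3: v_t1 = sqrt(mu*(2/r1 - 1/a_t)) = 8353.53 m/s
Step 4: dv1 = |8353.53 - 6842.85| = 1510.67 m/s
Step 5: v2 (circular at r2) = 4001.98 m/s, v_t2 = 2857.23 m/s
Step 6: dv2 = |4001.98 - 2857.23| = 1144.75 m/s
Step 7: Total delta-v = 1510.67 + 1144.75 = 2655.4 m/s

2655.4


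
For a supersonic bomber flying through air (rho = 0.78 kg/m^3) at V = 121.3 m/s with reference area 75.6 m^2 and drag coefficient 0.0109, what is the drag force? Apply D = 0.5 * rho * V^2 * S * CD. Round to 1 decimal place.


Step 1: Dynamic pressure q = 0.5 * 0.78 * 121.3^2 = 5738.3391 Pa
Step 2: Drag D = q * S * CD = 5738.3391 * 75.6 * 0.0109
Step 3: D = 4728.6 N

4728.6


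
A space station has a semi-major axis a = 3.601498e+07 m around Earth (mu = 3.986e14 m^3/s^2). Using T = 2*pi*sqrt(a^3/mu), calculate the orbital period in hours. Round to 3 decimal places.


Step 1: a^3 / mu = 4.671427e+22 / 3.986e14 = 1.171959e+08
Step 2: sqrt(1.171959e+08) = 10825.7033 s
Step 3: T = 2*pi * 10825.7033 = 68019.9 s
Step 4: T in hours = 68019.9 / 3600 = 18.894 hours

18.894


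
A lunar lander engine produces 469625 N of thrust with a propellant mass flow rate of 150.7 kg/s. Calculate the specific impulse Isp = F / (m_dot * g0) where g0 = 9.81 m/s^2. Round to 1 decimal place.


Step 1: m_dot * g0 = 150.7 * 9.81 = 1478.37
Step 2: Isp = 469625 / 1478.37 = 317.7 s

317.7


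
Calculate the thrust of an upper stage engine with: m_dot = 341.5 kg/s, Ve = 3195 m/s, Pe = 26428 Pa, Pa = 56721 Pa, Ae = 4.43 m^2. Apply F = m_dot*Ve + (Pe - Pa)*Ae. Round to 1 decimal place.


Step 1: Momentum thrust = m_dot * Ve = 341.5 * 3195 = 1091092.5 N
Step 2: Pressure thrust = (Pe - Pa) * Ae = (26428 - 56721) * 4.43 = -134197.99 N
Step 3: Total thrust F = 1091092.5 + -134197.99 = 956894.5 N

956894.5


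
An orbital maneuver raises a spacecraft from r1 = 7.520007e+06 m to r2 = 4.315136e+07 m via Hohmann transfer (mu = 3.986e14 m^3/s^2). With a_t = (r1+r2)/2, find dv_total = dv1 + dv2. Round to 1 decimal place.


Step 1: Transfer semi-major axis a_t = (7.520007e+06 + 4.315136e+07) / 2 = 2.533568e+07 m
Step 2: v1 (circular at r1) = sqrt(mu/r1) = 7280.47 m/s
Step 3: v_t1 = sqrt(mu*(2/r1 - 1/a_t)) = 9501.46 m/s
Step 4: dv1 = |9501.46 - 7280.47| = 2220.99 m/s
Step 5: v2 (circular at r2) = 3039.28 m/s, v_t2 = 1655.82 m/s
Step 6: dv2 = |3039.28 - 1655.82| = 1383.46 m/s
Step 7: Total delta-v = 2220.99 + 1383.46 = 3604.5 m/s

3604.5


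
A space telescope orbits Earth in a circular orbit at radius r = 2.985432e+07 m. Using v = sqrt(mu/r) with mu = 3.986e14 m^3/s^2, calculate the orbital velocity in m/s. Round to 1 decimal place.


Step 1: mu / r = 3.986e14 / 2.985432e+07 = 13351501.5582
Step 2: v = sqrt(13351501.5582) = 3654.0 m/s

3654.0


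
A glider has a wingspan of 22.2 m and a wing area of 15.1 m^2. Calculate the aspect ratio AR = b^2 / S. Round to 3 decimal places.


Step 1: b^2 = 22.2^2 = 492.84
Step 2: AR = 492.84 / 15.1 = 32.638

32.638


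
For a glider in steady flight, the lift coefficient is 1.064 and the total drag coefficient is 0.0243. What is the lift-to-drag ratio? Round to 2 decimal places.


Step 1: L/D = CL / CD = 1.064 / 0.0243
Step 2: L/D = 43.79

43.79


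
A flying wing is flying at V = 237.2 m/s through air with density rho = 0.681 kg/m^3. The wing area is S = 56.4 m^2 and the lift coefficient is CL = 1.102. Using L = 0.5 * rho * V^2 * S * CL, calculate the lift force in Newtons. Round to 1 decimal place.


Step 1: Calculate dynamic pressure q = 0.5 * 0.681 * 237.2^2 = 0.5 * 0.681 * 56263.84 = 19157.8375 Pa
Step 2: Multiply by wing area and lift coefficient: L = 19157.8375 * 56.4 * 1.102
Step 3: L = 1080502.0361 * 1.102 = 1190713.2 N

1190713.2


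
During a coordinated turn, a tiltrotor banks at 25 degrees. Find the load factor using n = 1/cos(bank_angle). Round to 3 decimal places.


Step 1: Convert 25 degrees to radians = 0.436332
Step 2: cos(25 deg) = 0.906308
Step 3: n = 1 / 0.906308 = 1.103

1.103


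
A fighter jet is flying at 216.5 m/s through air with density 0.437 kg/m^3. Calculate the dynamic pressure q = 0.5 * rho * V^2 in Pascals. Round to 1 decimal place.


Step 1: V^2 = 216.5^2 = 46872.25
Step 2: q = 0.5 * 0.437 * 46872.25
Step 3: q = 10241.6 Pa

10241.6


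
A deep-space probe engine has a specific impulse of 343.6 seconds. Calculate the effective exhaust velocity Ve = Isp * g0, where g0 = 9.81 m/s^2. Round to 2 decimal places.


Step 1: Ve = Isp * g0 = 343.6 * 9.81
Step 2: Ve = 3370.72 m/s

3370.72


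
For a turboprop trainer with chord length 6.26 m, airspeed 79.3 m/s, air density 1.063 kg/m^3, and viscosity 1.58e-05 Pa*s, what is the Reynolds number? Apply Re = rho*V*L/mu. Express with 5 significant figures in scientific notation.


Step 1: Numerator = rho * V * L = 1.063 * 79.3 * 6.26 = 527.692334
Step 2: Re = 527.692334 / 1.58e-05
Step 3: Re = 3.3398e+07

3.3398e+07


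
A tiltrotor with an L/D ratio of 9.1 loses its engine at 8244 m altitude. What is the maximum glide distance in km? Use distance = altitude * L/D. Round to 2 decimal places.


Step 1: Glide distance = altitude * L/D = 8244 * 9.1 = 75020.4 m
Step 2: Convert to km: 75020.4 / 1000 = 75.02 km

75.02


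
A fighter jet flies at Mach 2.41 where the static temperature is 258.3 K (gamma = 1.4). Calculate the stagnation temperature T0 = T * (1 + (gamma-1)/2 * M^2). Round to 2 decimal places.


Step 1: (gamma-1)/2 = 0.2
Step 2: M^2 = 5.8081
Step 3: 1 + 0.2 * 5.8081 = 2.16162
Step 4: T0 = 258.3 * 2.16162 = 558.35 K

558.35


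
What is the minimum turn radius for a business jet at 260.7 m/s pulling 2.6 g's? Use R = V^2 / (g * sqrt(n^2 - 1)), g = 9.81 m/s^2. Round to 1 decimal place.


Step 1: V^2 = 260.7^2 = 67964.49
Step 2: n^2 - 1 = 2.6^2 - 1 = 5.76
Step 3: sqrt(5.76) = 2.4
Step 4: R = 67964.49 / (9.81 * 2.4) = 2886.7 m

2886.7


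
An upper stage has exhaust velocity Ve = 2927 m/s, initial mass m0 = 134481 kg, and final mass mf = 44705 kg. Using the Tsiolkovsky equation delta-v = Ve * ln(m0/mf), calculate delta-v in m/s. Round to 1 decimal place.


Step 1: Mass ratio m0/mf = 134481 / 44705 = 3.008187
Step 2: ln(3.008187) = 1.101338
Step 3: delta-v = 2927 * 1.101338 = 3223.6 m/s

3223.6


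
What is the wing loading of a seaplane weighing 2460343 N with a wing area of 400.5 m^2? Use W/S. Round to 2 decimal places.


Step 1: Wing loading = W / S = 2460343 / 400.5
Step 2: Wing loading = 6143.18 N/m^2

6143.18


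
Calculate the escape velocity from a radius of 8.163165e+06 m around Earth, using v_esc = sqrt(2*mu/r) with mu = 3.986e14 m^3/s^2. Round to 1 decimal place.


Step 1: 2*mu/r = 2 * 3.986e14 / 8.163165e+06 = 97658199.9751
Step 2: v_esc = sqrt(97658199.9751) = 9882.2 m/s

9882.2


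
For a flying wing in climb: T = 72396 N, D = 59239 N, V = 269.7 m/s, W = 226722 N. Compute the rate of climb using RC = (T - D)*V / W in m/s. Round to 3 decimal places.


Step 1: Excess thrust = T - D = 72396 - 59239 = 13157 N
Step 2: Excess power = 13157 * 269.7 = 3548442.9 W
Step 3: RC = 3548442.9 / 226722 = 15.651 m/s

15.651


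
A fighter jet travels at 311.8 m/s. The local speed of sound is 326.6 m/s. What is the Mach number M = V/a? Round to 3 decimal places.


Step 1: M = V / a = 311.8 / 326.6
Step 2: M = 0.955

0.955


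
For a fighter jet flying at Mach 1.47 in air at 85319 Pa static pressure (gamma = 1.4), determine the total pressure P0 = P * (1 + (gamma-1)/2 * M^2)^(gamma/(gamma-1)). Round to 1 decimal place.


Step 1: (gamma-1)/2 * M^2 = 0.2 * 2.1609 = 0.43218
Step 2: 1 + 0.43218 = 1.43218
Step 3: Exponent gamma/(gamma-1) = 3.5
Step 4: P0 = 85319 * 1.43218^3.5 = 299942.1 Pa

299942.1


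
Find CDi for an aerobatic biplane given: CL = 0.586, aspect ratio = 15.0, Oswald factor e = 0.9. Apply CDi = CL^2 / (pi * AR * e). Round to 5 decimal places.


Step 1: CL^2 = 0.586^2 = 0.343396
Step 2: pi * AR * e = 3.14159 * 15.0 * 0.9 = 42.411501
Step 3: CDi = 0.343396 / 42.411501 = 0.00810

0.00810


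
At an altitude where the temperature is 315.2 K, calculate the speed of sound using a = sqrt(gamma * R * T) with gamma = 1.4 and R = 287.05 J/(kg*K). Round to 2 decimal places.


Step 1: gamma * R * T = 1.4 * 287.05 * 315.2 = 126669.424
Step 2: a = sqrt(126669.424) = 355.91 m/s

355.91


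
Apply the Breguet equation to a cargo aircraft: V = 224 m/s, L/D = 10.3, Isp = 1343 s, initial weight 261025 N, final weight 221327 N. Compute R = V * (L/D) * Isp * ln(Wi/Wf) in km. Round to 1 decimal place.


Step 1: Coefficient = V * (L/D) * Isp = 224 * 10.3 * 1343 = 3098569.6 m
Step 2: Wi/Wf = 261025 / 221327 = 1.179364
Step 3: ln(1.179364) = 0.164975
Step 4: R = 3098569.6 * 0.164975 = 511186.3 m = 511.2 km

511.2


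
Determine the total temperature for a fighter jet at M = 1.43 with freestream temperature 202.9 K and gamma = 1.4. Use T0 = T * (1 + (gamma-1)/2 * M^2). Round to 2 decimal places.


Step 1: (gamma-1)/2 = 0.2
Step 2: M^2 = 2.0449
Step 3: 1 + 0.2 * 2.0449 = 1.40898
Step 4: T0 = 202.9 * 1.40898 = 285.88 K

285.88


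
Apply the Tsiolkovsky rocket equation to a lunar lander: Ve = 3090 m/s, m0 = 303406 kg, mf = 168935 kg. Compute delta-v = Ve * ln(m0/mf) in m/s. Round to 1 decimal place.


Step 1: Mass ratio m0/mf = 303406 / 168935 = 1.795993
Step 2: ln(1.795993) = 0.585558
Step 3: delta-v = 3090 * 0.585558 = 1809.4 m/s

1809.4


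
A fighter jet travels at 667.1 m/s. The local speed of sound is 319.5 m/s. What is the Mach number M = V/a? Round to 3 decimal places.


Step 1: M = V / a = 667.1 / 319.5
Step 2: M = 2.088

2.088


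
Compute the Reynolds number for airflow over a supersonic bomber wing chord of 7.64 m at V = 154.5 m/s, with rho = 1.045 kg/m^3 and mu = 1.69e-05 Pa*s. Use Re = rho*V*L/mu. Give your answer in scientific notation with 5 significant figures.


Step 1: Numerator = rho * V * L = 1.045 * 154.5 * 7.64 = 1233.4971
Step 2: Re = 1233.4971 / 1.69e-05
Step 3: Re = 7.2988e+07

7.2988e+07


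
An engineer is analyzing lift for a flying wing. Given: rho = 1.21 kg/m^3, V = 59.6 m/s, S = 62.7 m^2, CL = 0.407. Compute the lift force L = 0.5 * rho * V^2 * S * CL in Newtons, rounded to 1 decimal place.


Step 1: Calculate dynamic pressure q = 0.5 * 1.21 * 59.6^2 = 0.5 * 1.21 * 3552.16 = 2149.0568 Pa
Step 2: Multiply by wing area and lift coefficient: L = 2149.0568 * 62.7 * 0.407
Step 3: L = 134745.8614 * 0.407 = 54841.6 N

54841.6


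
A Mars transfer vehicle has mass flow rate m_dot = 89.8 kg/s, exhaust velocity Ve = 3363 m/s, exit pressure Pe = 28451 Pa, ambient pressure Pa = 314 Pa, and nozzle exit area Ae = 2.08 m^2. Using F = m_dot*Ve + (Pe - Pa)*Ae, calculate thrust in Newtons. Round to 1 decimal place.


Step 1: Momentum thrust = m_dot * Ve = 89.8 * 3363 = 301997.4 N
Step 2: Pressure thrust = (Pe - Pa) * Ae = (28451 - 314) * 2.08 = 58524.96 N
Step 3: Total thrust F = 301997.4 + 58524.96 = 360522.4 N

360522.4


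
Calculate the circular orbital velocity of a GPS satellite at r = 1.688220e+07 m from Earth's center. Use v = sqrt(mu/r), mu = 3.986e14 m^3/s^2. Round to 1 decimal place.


Step 1: mu / r = 3.986e14 / 1.688220e+07 = 23610666.8562
Step 2: v = sqrt(23610666.8562) = 4859.1 m/s

4859.1


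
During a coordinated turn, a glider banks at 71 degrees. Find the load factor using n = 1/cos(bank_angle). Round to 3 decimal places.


Step 1: Convert 71 degrees to radians = 1.239184
Step 2: cos(71 deg) = 0.325568
Step 3: n = 1 / 0.325568 = 3.072

3.072


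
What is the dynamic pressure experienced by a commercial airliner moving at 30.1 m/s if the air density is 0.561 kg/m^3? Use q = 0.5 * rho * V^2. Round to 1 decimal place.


Step 1: V^2 = 30.1^2 = 906.01
Step 2: q = 0.5 * 0.561 * 906.01
Step 3: q = 254.1 Pa

254.1


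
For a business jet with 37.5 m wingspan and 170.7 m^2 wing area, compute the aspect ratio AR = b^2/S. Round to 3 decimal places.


Step 1: b^2 = 37.5^2 = 1406.25
Step 2: AR = 1406.25 / 170.7 = 8.238

8.238


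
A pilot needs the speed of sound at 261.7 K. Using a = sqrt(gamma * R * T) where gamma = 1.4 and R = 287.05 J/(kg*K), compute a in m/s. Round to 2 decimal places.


Step 1: gamma * R * T = 1.4 * 287.05 * 261.7 = 105169.379
Step 2: a = sqrt(105169.379) = 324.30 m/s

324.30


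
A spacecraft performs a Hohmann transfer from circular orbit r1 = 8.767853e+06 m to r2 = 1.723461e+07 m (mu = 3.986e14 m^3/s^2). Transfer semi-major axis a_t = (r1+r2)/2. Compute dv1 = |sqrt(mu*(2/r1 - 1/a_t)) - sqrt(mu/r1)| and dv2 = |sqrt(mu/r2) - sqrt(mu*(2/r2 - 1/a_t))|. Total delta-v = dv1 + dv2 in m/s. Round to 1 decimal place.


Step 1: Transfer semi-major axis a_t = (8.767853e+06 + 1.723461e+07) / 2 = 1.300123e+07 m
Step 2: v1 (circular at r1) = sqrt(mu/r1) = 6742.52 m/s
Step 3: v_t1 = sqrt(mu*(2/r1 - 1/a_t)) = 7763.02 m/s
Step 4: dv1 = |7763.02 - 6742.52| = 1020.5 m/s
Step 5: v2 (circular at r2) = 4809.15 m/s, v_t2 = 3949.32 m/s
Step 6: dv2 = |4809.15 - 3949.32| = 859.83 m/s
Step 7: Total delta-v = 1020.5 + 859.83 = 1880.3 m/s

1880.3


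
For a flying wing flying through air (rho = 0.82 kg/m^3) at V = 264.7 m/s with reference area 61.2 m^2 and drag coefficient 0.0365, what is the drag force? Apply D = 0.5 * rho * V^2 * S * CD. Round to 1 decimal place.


Step 1: Dynamic pressure q = 0.5 * 0.82 * 264.7^2 = 28727.0969 Pa
Step 2: Drag D = q * S * CD = 28727.0969 * 61.2 * 0.0365
Step 3: D = 64170.6 N

64170.6


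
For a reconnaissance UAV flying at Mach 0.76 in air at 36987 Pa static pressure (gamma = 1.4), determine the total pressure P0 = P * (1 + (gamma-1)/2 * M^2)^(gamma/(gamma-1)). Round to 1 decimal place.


Step 1: (gamma-1)/2 * M^2 = 0.2 * 0.5776 = 0.11552
Step 2: 1 + 0.11552 = 1.11552
Step 3: Exponent gamma/(gamma-1) = 3.5
Step 4: P0 = 36987 * 1.11552^3.5 = 54227.5 Pa

54227.5


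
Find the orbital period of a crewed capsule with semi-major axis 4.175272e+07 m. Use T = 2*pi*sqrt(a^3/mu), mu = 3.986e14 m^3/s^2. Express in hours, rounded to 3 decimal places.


Step 1: a^3 / mu = 7.278708e+22 / 3.986e14 = 1.826068e+08
Step 2: sqrt(1.826068e+08) = 13513.2096 s
Step 3: T = 2*pi * 13513.2096 = 84906.0 s
Step 4: T in hours = 84906.0 / 3600 = 23.585 hours

23.585


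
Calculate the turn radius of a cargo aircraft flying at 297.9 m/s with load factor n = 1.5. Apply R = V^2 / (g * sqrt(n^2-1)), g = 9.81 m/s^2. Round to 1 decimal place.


Step 1: V^2 = 297.9^2 = 88744.41
Step 2: n^2 - 1 = 1.5^2 - 1 = 1.25
Step 3: sqrt(1.25) = 1.118034
Step 4: R = 88744.41 / (9.81 * 1.118034) = 8091.3 m

8091.3


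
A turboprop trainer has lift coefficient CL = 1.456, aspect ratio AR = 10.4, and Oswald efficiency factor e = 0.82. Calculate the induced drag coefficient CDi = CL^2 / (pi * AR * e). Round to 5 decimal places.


Step 1: CL^2 = 1.456^2 = 2.119936
Step 2: pi * AR * e = 3.14159 * 10.4 * 0.82 = 26.791502
Step 3: CDi = 2.119936 / 26.791502 = 0.07913

0.07913
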